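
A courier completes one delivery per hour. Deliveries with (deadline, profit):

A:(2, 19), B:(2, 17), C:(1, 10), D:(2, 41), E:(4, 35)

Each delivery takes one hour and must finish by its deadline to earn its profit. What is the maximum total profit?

By profit: D(d2,41), E(d4,35), A(d2,19), B(d2,17), C(d1,10)
D→slot 2; E→slot 4; A→slot 1; B skipped; C skipped.
Profit = 19 + 41 + 35 = 95

95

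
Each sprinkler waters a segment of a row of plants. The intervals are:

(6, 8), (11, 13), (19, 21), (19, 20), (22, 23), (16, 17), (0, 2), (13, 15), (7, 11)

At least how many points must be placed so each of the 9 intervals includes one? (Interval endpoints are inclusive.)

Process intervals by earliest right end; each time one isn't hit yet, stab at its right endpoint.
By right end: [0,2]  [6,8]  [7,11]  [11,13]  [13,15]  [16,17]  [19,20]  [19,21]  [22,23]
[0,2] uncovered → point at 2; [6,8] uncovered → point at 8; [11,13] uncovered → point at 13; [16,17] uncovered → point at 17; [19,20] uncovered → point at 20; [22,23] uncovered → point at 23.
Points: 2, 8, 13, 17, 20, 23 (6 total).

6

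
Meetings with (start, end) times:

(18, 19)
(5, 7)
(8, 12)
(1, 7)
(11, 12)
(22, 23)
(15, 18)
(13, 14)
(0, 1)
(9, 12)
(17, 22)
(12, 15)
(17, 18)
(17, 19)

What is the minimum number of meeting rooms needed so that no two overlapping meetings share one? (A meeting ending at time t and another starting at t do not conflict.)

4

Events (time:±→running): 0:+→1 1:-→0 1:+→1 5:+→2 7:-→1 7:-→0 8:+→1 9:+→2 11:+→3 12:-→2 12:-→1 12:-→0 12:+→1 13:+→2 14:-→1 15:-→0 15:+→1 17:+→2 17:+→3 17:+→4 … peak 4.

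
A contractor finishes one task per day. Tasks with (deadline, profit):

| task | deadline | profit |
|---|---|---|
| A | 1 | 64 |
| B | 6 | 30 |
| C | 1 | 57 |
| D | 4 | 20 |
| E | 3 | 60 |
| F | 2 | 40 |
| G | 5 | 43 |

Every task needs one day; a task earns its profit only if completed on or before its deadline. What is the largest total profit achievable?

257

Profit order: A=64 E=60 C=57 G=43 F=40 B=30 D=20
Assign: A→slot 1, E→slot 3, C skipped, G→slot 5, F→slot 2, B→slot 6, D→slot 4.
Slots: [1:A] [2:F] [3:E] [4:D] [5:G] [6:B]
Profit = 64 + 40 + 60 + 20 + 43 + 30 = 257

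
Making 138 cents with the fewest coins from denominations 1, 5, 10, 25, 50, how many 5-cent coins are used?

Use the largest denomination that fits, subtract, and repeat.
138 = 2×50 + 1×25 + 1×10 + 3×1
Count of 5: 0

0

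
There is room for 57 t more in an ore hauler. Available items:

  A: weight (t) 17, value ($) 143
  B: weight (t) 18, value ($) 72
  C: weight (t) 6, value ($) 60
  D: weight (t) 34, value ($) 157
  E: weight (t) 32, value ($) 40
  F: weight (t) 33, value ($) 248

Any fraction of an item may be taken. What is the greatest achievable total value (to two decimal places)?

Greedy by value/weight ratio, highest first.
Ratios (sorted): C 10.00, A 8.41, F 7.52, D 4.62, B 4.00, E 1.25
take C (6 @ 60); take A (17 @ 143); take F (33 @ 248); take 1/34 of D → 4.62. Capacity used 57/57.
Total value = 455.62

455.62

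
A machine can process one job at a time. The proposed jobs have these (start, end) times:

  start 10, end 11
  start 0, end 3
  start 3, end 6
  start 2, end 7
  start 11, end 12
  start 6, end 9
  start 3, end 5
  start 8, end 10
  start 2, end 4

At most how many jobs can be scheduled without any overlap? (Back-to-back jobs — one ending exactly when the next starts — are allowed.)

Sorted by end: (0,3)  (2,4)  (3,5)  (3,6)  (2,7)  (6,9)  (8,10)  (10,11)  (11,12)
take (0,3); take (3,5); skip (2,7); take (6,9); take (10,11); take (11,12).
Selected 5 jobs.

5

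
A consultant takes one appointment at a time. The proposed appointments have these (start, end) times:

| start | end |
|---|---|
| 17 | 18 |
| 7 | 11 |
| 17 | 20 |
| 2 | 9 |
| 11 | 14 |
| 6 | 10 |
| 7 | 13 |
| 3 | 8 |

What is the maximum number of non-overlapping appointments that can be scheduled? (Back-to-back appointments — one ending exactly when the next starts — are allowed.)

3

Sorted by end: (3,8)  (2,9)  (6,10)  (7,11)  (7,13)  (11,14)  (17,18)  (17,20)
take (3,8); skip (2,9); skip (7,13); take (11,14); take (17,18); skip (17,20).
Selected 3 appointments.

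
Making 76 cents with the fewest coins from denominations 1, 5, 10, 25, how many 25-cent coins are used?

Use the largest denomination that fits, subtract, and repeat.
76 = 3×25 + 1×1
Count of 25: 3

3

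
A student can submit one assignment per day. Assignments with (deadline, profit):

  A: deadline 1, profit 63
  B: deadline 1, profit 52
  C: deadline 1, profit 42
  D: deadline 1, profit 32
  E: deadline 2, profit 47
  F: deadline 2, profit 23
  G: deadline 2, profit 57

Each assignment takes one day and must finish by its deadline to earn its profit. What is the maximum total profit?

120

Profit order: A=63 G=57 B=52 E=47 C=42 D=32 F=23
Assign: A→slot 1, G→slot 2, B skipped, E skipped, C skipped, D skipped, F skipped.
Slots: [1:A] [2:G]
Profit = 63 + 57 = 120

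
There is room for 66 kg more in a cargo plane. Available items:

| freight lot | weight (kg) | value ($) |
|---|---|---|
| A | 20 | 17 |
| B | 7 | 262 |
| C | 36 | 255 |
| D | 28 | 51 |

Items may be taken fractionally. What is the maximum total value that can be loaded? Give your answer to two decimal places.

Sort by value per unit weight and fill in that order.
Ratios (sorted): B 37.43, C 7.08, D 1.82, A 0.85
take B (7 @ 262); take C (36 @ 255); take 23/28 of D → 41.89. Capacity used 66/66.
Total value = 558.89

558.89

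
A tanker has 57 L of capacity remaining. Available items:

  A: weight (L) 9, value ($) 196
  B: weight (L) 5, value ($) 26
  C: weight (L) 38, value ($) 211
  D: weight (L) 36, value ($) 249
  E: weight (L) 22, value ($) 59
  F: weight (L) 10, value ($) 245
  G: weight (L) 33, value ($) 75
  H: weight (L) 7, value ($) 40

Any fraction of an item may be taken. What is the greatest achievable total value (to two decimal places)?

Sort by value per unit weight and fill in that order.
Order: F (245/10=24.50) > A (196/9=21.78) > D (249/36=6.92) > H (40/7=5.71) > C (211/38=5.55) > B (26/5=5.20) > E (59/22=2.68) > G (75/33=2.27)
Fill: take F (10 @ 245) → take A (9 @ 196) → take D (36 @ 249) → take 2/7 of H → 11.43; 57/57 used.
Total value = 701.43

701.43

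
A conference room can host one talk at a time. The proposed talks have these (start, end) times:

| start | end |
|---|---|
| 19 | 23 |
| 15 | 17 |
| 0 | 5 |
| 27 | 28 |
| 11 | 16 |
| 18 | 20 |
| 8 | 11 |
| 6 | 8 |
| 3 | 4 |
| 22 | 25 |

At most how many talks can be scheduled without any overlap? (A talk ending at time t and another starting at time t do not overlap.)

Sorted by end: (3,4)  (0,5)  (6,8)  (8,11)  (11,16)  (15,17)  (18,20)  (19,23)  (22,25)  (27,28)
take (3,4); take (6,8); take (8,11); take (11,16); skip (15,17); take (18,20); skip (19,23); take (22,25); take (27,28).
Selected 7 talks.

7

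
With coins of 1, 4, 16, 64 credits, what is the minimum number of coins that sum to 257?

Use the largest denomination that fits, subtract, and repeat.
257 − 4×64→1 − 1×1→0
Total coins = 4 + 1 = 5

5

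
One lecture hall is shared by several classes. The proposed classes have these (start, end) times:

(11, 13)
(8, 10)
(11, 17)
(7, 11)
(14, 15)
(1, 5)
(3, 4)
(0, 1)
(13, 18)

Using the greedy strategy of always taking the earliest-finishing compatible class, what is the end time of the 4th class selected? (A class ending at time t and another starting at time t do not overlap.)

Order by finish time; keep every interval that doesn't clash with the previous kept one.
By end time: (0,1), (3,4), (1,5), (8,10), (7,11), (11,13), (14,15), (11,17), (13,18).
Pick (0,1); next start ≥ 1 → (3,4); next start ≥ 4 → (8,10); next start ≥ 10 → (11,13); next start ≥ 13 → (14,15).
Selected: (0,1) (3,4) (8,10) (11,13) (14,15)

13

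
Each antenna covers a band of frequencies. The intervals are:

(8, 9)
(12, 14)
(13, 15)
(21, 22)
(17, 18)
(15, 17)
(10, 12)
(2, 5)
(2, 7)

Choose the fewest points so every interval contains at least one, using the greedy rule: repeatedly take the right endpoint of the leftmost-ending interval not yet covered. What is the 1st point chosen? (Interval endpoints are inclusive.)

5

Sort by right endpoint; whenever an interval is uncovered, place a point at its right end.
Sorted: [2,5] [2,7] [8,9] [10,12] [12,14] [13,15] [15,17] [17,18] [21,22]
{[2,5],[2,7]} hit by 5; {[8,9]} hit by 9; {[10,12],[12,14]} hit by 12; {[13,15],[15,17]} hit by 15; {[17,18]} hit by 18; {[21,22]} hit by 22.
Points: 5, 9, 12, 15, 18, 22 (6 total).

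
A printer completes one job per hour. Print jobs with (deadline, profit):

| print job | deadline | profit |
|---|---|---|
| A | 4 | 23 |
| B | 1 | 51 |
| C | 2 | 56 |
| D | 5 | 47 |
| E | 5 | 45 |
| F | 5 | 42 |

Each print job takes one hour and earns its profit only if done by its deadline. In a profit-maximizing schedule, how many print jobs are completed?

Take jobs in profit order; each goes to the latest open slot no later than its deadline.
By profit: C(d2,56), B(d1,51), D(d5,47), E(d5,45), F(d5,42), A(d4,23)
C→slot 2; B→slot 1; D→slot 5; E→slot 4; F→slot 3; A skipped.
5 of 6 scheduled.

5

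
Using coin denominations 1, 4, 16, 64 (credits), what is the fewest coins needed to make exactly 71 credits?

71 − 1×64→7 − 1×4→3 − 3×1→0
Total coins = 1 + 1 + 3 = 5

5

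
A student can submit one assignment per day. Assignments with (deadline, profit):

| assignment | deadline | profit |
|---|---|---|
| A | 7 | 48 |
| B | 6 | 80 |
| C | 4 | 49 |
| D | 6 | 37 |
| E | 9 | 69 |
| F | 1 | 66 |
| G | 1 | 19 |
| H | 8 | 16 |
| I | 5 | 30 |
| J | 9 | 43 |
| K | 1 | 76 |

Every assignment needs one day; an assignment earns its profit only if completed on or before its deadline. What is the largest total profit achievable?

448

Sort by profit descending; place each in the latest free slot ≤ its deadline.
Profit order: B=80 K=76 E=69 F=66 C=49 A=48 J=43 D=37 I=30 G=19 H=16
Assign: B→slot 6, K→slot 1, E→slot 9, F skipped, C→slot 4, A→slot 7, J→slot 8, D→slot 5, I→slot 3, G skipped, H→slot 2.
Slots: [1:K] [2:H] [3:I] [4:C] [5:D] [6:B] [7:A] [8:J] [9:E]
Profit = 76 + 16 + 30 + 49 + 37 + 80 + 48 + 43 + 69 = 448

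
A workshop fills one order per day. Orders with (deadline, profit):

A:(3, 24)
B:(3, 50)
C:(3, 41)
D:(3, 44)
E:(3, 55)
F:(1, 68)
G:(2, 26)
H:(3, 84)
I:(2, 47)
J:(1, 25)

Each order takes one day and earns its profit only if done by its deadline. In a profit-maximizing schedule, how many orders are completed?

3

Profit order: H=84 F=68 E=55 B=50 I=47 D=44 C=41 G=26 J=25 A=24
Assign: H→slot 3, F→slot 1, E→slot 2, B skipped, I skipped, D skipped, C skipped, G skipped, J skipped, A skipped.
Slots: [1:F] [2:E] [3:H]
3 of 10 scheduled.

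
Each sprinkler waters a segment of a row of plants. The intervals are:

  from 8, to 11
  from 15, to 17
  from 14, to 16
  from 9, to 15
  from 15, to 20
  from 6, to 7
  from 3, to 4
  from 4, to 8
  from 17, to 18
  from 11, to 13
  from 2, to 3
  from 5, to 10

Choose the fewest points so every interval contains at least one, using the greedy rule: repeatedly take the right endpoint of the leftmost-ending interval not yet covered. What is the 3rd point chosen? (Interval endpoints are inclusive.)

11

By right end: [2,3]  [3,4]  [6,7]  [4,8]  [5,10]  [8,11]  [11,13]  [9,15]  [14,16]  [15,17]  [17,18]  [15,20]
[2,3] uncovered → point at 3; [6,7] uncovered → point at 7; [8,11] uncovered → point at 11; [14,16] uncovered → point at 16; [17,18] uncovered → point at 18.
Points: 3, 7, 11, 16, 18 (5 total).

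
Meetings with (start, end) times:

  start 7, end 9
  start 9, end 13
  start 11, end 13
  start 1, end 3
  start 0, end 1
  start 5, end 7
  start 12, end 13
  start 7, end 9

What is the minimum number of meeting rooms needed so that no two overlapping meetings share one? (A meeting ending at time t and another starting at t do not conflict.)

starts: [0, 1, 5, 7, 7, 9, 11, 12]
ends:   [1, 3, 7, 9, 9, 13, 13, 13]
s0→1 e1→0 s1→1 e3→0 s5→1 e7→0 s7→1 s7→2 e9→1 e9→0 s9→1 s11→2 s12→3  — peak 3.

3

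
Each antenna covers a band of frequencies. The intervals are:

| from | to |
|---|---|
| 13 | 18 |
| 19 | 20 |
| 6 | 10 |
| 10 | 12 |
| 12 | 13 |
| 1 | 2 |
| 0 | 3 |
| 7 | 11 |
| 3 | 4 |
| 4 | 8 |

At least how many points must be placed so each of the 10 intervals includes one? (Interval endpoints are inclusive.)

5

Process intervals by earliest right end; each time one isn't hit yet, stab at its right endpoint.
By right end: [1,2]  [0,3]  [3,4]  [4,8]  [6,10]  [7,11]  [10,12]  [12,13]  [13,18]  [19,20]
[1,2] uncovered → point at 2; [3,4] uncovered → point at 4; [6,10] uncovered → point at 10; [12,13] uncovered → point at 13; [19,20] uncovered → point at 20.
Points: 2, 4, 10, 13, 20 (5 total).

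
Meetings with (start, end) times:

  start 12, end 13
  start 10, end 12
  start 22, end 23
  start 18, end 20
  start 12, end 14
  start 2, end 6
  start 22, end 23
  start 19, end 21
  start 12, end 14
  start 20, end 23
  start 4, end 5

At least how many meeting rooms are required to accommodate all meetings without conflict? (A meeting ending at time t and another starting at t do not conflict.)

3

The answer is the maximum number of intervals overlapping at any instant.
starts: [2, 4, 10, 12, 12, 12, 18, 19, 20, 22, 22]
ends:   [5, 6, 12, 13, 14, 14, 20, 21, 23, 23, 23]
s2→1 s4→2 e5→1 e6→0 s10→1 e12→0 s12→1 s12→2 s12→3  — peak 3.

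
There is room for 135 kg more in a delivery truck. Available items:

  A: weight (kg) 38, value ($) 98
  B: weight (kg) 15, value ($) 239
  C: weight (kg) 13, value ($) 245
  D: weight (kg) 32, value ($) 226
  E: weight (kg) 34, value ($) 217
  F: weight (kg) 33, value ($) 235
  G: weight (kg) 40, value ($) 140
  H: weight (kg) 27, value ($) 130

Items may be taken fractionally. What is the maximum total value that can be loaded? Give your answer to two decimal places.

1200.52

Order: C (245/13=18.85) > B (239/15=15.93) > F (235/33=7.12) > D (226/32=7.06) > E (217/34=6.38) > H (130/27=4.81) > G (140/40=3.50) > A (98/38=2.58)
Fill: take C (13 @ 245) → take B (15 @ 239) → take F (33 @ 235) → take D (32 @ 226) → take E (34 @ 217) → take 8/27 of H → 38.52; 135/135 used.
Total value = 1200.52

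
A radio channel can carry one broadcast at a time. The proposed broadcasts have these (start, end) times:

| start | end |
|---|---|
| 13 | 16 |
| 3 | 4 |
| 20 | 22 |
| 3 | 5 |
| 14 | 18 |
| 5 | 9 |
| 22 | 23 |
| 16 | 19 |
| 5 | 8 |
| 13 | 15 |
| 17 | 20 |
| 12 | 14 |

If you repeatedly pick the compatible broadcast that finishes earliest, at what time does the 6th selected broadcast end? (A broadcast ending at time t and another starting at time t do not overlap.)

By end time: (3,4), (3,5), (5,8), (5,9), (12,14), (13,15), (13,16), (14,18), (16,19), (17,20), (20,22), (22,23).
Pick (3,4); next start ≥ 4 → (5,8); next start ≥ 8 → (12,14); next start ≥ 14 → (14,18); next start ≥ 18 → (20,22); next start ≥ 22 → (22,23).
Selected: (3,4) (5,8) (12,14) (14,18) (20,22) (22,23)

23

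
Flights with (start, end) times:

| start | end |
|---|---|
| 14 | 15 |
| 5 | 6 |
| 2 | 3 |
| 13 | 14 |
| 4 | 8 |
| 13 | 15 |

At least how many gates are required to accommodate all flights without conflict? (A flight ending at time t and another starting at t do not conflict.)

Count concurrent intervals with a sweep; the peak is the room count.
Events (time:±→running): 2:+→1 3:-→0 4:+→1 5:+→2 … peak 2.

2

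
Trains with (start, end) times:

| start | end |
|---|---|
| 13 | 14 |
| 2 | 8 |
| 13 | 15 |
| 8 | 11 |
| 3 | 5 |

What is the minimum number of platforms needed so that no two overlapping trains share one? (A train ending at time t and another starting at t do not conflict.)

2

The answer is the maximum number of intervals overlapping at any instant.
Events (time:±→running): 2:+→1 3:+→2 … peak 2.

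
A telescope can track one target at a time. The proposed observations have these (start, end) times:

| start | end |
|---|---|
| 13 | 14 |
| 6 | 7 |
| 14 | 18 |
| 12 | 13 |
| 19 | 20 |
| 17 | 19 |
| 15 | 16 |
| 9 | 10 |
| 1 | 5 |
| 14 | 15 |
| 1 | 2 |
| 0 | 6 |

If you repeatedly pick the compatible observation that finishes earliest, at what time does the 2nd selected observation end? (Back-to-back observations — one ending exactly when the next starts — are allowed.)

Greedy by earliest finish: after sorting by end time, pick each interval compatible with the last pick.
Sorted by end: (1,2)  (1,5)  (0,6)  (6,7)  (9,10)  (12,13)  (13,14)  (14,15)  (15,16)  (14,18)  (17,19)  (19,20)
take (1,2); skip (1,5); take (6,7); take (9,10); take (12,13); take (13,14); take (14,15); take (15,16); skip (14,18); take (17,19); take (19,20).
Selected: (1,2) (6,7) (9,10) (12,13) (13,14) (14,15) (15,16) (17,19) (19,20)

7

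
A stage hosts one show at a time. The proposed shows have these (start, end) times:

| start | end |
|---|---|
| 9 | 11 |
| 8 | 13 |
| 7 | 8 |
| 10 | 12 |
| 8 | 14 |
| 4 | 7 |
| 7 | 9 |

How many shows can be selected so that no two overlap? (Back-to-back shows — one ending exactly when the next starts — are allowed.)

3

By end time: (4,7), (7,8), (7,9), (9,11), (10,12), (8,13), (8,14).
Pick (4,7); next start ≥ 7 → (7,8); next start ≥ 8 → (9,11).
Selected 3 shows.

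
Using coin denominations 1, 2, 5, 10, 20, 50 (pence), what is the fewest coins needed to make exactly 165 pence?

165 − 3×50→15 − 1×10→5 − 1×5→0
Total coins = 3 + 1 + 1 = 5

5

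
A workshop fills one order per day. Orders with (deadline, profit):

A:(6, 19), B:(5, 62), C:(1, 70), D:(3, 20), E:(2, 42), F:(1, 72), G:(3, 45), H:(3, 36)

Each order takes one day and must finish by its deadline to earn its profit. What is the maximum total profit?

240

Take jobs in profit order; each goes to the latest open slot no later than its deadline.
Profit order: F=72 C=70 B=62 G=45 E=42 H=36 D=20 A=19
Assign: F→slot 1, C skipped, B→slot 5, G→slot 3, E→slot 2, H skipped, D skipped, A→slot 6.
Slots: [1:F] [2:E] [3:G] [5:B] [6:A]
Profit = 72 + 42 + 45 + 62 + 19 = 240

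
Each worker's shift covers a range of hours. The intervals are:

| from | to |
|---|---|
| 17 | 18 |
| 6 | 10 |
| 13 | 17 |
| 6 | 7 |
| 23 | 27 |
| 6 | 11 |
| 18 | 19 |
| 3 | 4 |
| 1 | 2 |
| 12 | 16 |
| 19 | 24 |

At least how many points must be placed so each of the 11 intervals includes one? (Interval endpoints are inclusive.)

6

Sort by right endpoint; whenever an interval is uncovered, place a point at its right end.
Sorted: [1,2] [3,4] [6,7] [6,10] [6,11] [12,16] [13,17] [17,18] [18,19] [19,24] [23,27]
{[1,2]} hit by 2; {[3,4]} hit by 4; {[6,7],[6,10],[6,11]} hit by 7; {[12,16],[13,17]} hit by 16; {[17,18],[18,19]} hit by 18; {[19,24],[23,27]} hit by 24.
Points: 2, 4, 7, 16, 18, 24 (6 total).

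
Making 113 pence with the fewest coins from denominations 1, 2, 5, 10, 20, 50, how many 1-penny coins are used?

1

113 = 2×50 + 1×10 + 1×2 + 1×1
Count of 1: 1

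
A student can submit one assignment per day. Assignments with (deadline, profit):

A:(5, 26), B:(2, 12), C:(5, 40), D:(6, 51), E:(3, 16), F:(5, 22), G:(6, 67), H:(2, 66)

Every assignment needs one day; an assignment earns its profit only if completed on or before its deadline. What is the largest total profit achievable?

Sort by profit descending; place each in the latest free slot ≤ its deadline.
Profit order: G=67 H=66 D=51 C=40 A=26 F=22 E=16 B=12
Assign: G→slot 6, H→slot 2, D→slot 5, C→slot 4, A→slot 3, F→slot 1, E skipped, B skipped.
Slots: [1:F] [2:H] [3:A] [4:C] [5:D] [6:G]
Profit = 22 + 66 + 26 + 40 + 51 + 67 = 272

272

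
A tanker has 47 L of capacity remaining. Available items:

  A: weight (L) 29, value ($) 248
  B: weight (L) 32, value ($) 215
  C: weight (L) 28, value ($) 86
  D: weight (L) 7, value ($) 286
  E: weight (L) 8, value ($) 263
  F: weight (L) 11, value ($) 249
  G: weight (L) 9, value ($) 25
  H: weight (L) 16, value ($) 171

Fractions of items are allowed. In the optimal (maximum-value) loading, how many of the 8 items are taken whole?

Sort by value per unit weight and fill in that order.
Order: D (286/7=40.86) > E (263/8=32.88) > F (249/11=22.64) > H (171/16=10.69) > A (248/29=8.55) > B (215/32=6.72) > C (86/28=3.07) > G (25/9=2.78)
Fill: take D (7 @ 286) → take E (8 @ 263) → take F (11 @ 249) → take H (16 @ 171) → take 5/29 of A → 42.76; 47/47 used.
4 item(s) taken whole; one partial (take 5/29 of A).

4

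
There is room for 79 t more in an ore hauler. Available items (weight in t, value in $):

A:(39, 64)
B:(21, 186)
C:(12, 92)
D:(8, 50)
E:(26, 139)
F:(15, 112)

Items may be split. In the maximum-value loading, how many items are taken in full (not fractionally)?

Sort by value per unit weight and fill in that order.
Ratios (sorted): B 8.86, C 7.67, F 7.47, D 6.25, E 5.35, A 1.64
take B (21 @ 186); take C (12 @ 92); take F (15 @ 112); take D (8 @ 50); take 23/26 of E → 122.96. Capacity used 79/79.
4 item(s) taken whole; one partial (take 23/26 of E).

4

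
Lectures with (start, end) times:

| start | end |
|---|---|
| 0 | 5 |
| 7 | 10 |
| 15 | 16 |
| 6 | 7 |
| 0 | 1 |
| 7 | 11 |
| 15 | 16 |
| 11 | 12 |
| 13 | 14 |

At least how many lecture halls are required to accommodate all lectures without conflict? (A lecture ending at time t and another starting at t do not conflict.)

The answer is the maximum number of intervals overlapping at any instant.
starts: [0, 0, 6, 7, 7, 11, 13, 15, 15]
ends:   [1, 5, 7, 10, 11, 12, 14, 16, 16]
s0→1 s0→2  — peak 2.

2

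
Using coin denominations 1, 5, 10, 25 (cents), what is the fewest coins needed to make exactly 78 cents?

78 = 3×25 + 3×1
Total coins = 3 + 3 = 6

6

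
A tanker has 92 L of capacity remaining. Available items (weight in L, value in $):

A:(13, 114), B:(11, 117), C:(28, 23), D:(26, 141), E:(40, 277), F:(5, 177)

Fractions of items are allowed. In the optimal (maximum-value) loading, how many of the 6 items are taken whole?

Greedy by value/weight ratio, highest first.
Ratios (sorted): F 35.40, B 10.64, A 8.77, E 6.92, D 5.42, C 0.82
take F (5 @ 177); take B (11 @ 117); take A (13 @ 114); take E (40 @ 277); take 23/26 of D → 124.73. Capacity used 92/92.
4 item(s) taken whole; one partial (take 23/26 of D).

4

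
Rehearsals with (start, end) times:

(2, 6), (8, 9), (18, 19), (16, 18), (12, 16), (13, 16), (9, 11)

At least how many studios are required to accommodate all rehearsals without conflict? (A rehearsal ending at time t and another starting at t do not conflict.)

Count concurrent intervals with a sweep; the peak is the room count.
starts: [2, 8, 9, 12, 13, 16, 18]
ends:   [6, 9, 11, 16, 16, 18, 19]
s2→1 e6→0 s8→1 e9→0 s9→1 e11→0 s12→1 s13→2  — peak 2.

2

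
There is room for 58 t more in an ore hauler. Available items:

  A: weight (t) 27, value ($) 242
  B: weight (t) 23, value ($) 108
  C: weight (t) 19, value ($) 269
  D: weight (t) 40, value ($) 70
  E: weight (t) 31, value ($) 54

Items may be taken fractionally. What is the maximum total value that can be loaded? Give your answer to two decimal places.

Ratios (sorted): C 14.16, A 8.96, B 4.70, D 1.75, E 1.74
take C (19 @ 269); take A (27 @ 242); take 12/23 of B → 56.35. Capacity used 58/58.
Total value = 567.35

567.35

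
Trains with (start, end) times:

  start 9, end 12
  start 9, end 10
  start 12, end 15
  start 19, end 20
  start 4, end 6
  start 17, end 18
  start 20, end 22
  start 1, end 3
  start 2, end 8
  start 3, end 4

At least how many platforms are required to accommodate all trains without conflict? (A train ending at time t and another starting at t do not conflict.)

2

Count concurrent intervals with a sweep; the peak is the room count.
starts: [1, 2, 3, 4, 9, 9, 12, 17, 19, 20]
ends:   [3, 4, 6, 8, 10, 12, 15, 18, 20, 22]
s1→1 s2→2  — peak 2.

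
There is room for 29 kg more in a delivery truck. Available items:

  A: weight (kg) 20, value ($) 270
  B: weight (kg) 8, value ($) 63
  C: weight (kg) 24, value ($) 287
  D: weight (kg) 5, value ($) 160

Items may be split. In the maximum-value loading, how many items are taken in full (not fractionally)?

Greedy by value/weight ratio, highest first.
Ratios (sorted): D 32.00, A 13.50, C 11.96, B 7.88
take D (5 @ 160); take A (20 @ 270); take 4/24 of C → 47.83. Capacity used 29/29.
2 item(s) taken whole; one partial (take 4/24 of C).

2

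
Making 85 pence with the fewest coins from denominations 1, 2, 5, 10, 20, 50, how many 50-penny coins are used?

Use the largest denomination that fits, subtract, and repeat.
85 − 1×50→35 − 1×20→15 − 1×10→5 − 1×5→0
Count of 50: 1

1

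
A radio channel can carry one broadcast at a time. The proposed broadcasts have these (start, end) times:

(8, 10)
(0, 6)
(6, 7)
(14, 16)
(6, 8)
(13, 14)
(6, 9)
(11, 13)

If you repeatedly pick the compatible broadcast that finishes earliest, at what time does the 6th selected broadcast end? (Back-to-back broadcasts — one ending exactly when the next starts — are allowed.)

16

Sort by end time and greedily take each interval whose start is ≥ the last chosen end.
By end time: (0,6), (6,7), (6,8), (6,9), (8,10), (11,13), (13,14), (14,16).
Pick (0,6); next start ≥ 6 → (6,7); next start ≥ 7 → (8,10); next start ≥ 10 → (11,13); next start ≥ 13 → (13,14); next start ≥ 14 → (14,16).
Selected: (0,6) (6,7) (8,10) (11,13) (13,14) (14,16)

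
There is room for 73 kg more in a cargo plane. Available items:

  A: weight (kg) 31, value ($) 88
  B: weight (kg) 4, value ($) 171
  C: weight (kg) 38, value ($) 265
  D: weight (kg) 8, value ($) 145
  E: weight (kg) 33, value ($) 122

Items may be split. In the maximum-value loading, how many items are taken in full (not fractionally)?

3

Sort by value per unit weight and fill in that order.
Ratios (sorted): B 42.75, D 18.12, C 6.97, E 3.70, A 2.84
take B (4 @ 171); take D (8 @ 145); take C (38 @ 265); take 23/33 of E → 85.03. Capacity used 73/73.
3 item(s) taken whole; one partial (take 23/33 of E).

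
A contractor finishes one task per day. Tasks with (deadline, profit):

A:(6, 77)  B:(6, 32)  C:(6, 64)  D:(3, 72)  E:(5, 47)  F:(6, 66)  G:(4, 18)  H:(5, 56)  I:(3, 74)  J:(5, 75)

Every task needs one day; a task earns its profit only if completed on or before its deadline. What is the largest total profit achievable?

Sort by profit descending; place each in the latest free slot ≤ its deadline.
Profit order: A=77 J=75 I=74 D=72 F=66 C=64 H=56 E=47 B=32 G=18
Assign: A→slot 6, J→slot 5, I→slot 3, D→slot 2, F→slot 4, C→slot 1, H skipped, E skipped, B skipped, G skipped.
Slots: [1:C] [2:D] [3:I] [4:F] [5:J] [6:A]
Profit = 64 + 72 + 74 + 66 + 75 + 77 = 428

428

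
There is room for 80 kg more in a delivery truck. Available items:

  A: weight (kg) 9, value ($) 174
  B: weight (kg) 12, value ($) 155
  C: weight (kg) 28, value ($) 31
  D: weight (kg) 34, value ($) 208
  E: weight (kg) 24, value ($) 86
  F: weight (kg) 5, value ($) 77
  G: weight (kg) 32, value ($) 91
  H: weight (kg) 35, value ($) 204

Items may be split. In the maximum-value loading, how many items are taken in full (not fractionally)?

4

Sort by value per unit weight and fill in that order.
Ratios (sorted): A 19.33, F 15.40, B 12.92, D 6.12, H 5.83, E 3.58, G 2.84, C 1.11
take A (9 @ 174); take F (5 @ 77); take B (12 @ 155); take D (34 @ 208); take 20/35 of H → 116.57. Capacity used 80/80.
4 item(s) taken whole; one partial (take 20/35 of H).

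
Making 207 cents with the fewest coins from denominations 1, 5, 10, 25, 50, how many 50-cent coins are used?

207 − 4×50→7 − 1×5→2 − 2×1→0
Count of 50: 4

4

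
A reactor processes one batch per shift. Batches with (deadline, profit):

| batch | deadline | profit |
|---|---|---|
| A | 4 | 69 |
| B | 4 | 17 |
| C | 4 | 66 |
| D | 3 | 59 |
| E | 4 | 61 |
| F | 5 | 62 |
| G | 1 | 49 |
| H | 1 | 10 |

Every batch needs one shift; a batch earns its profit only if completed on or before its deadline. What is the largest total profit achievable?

Profit order: A=69 C=66 F=62 E=61 D=59 G=49 B=17 H=10
Assign: A→slot 4, C→slot 3, F→slot 5, E→slot 2, D→slot 1, G skipped, B skipped, H skipped.
Slots: [1:D] [2:E] [3:C] [4:A] [5:F]
Profit = 59 + 61 + 66 + 69 + 62 = 317

317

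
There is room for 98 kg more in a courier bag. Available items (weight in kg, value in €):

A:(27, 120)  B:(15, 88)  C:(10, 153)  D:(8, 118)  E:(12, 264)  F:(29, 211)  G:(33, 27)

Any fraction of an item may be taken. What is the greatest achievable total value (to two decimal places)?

Greedy by value/weight ratio, highest first.
Ratios (sorted): E 22.00, C 15.30, D 14.75, F 7.28, B 5.87, A 4.44, G 0.82
take E (12 @ 264); take C (10 @ 153); take D (8 @ 118); take F (29 @ 211); take B (15 @ 88); take 24/27 of A → 106.67. Capacity used 98/98.
Total value = 940.67

940.67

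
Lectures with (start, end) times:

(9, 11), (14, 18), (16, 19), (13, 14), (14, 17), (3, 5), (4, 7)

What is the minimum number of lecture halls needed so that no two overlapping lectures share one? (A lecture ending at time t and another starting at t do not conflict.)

The answer is the maximum number of intervals overlapping at any instant.
starts: [3, 4, 9, 13, 14, 14, 16]
ends:   [5, 7, 11, 14, 17, 18, 19]
s3→1 s4→2 e5→1 e7→0 s9→1 e11→0 s13→1 e14→0 s14→1 s14→2 s16→3  — peak 3.

3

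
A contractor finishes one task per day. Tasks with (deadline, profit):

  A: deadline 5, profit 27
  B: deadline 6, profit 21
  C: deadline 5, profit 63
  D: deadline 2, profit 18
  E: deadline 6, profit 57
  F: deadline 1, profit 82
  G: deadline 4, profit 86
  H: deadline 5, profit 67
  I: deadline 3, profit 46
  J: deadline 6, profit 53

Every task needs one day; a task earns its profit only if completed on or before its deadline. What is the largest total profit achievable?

408

By profit: G(d4,86), F(d1,82), H(d5,67), C(d5,63), E(d6,57), J(d6,53), I(d3,46), A(d5,27), B(d6,21), D(d2,18)
G→slot 4; F→slot 1; H→slot 5; C→slot 3; E→slot 6; J→slot 2; I skipped; A skipped; B skipped; D skipped.
Profit = 82 + 53 + 63 + 86 + 67 + 57 = 408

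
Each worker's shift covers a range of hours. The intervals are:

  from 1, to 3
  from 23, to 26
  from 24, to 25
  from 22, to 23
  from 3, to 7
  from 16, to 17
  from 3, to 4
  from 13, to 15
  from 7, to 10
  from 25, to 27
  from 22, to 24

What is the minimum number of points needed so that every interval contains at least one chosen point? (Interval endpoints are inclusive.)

6

Sorted: [1,3] [3,4] [3,7] [7,10] [13,15] [16,17] [22,23] [22,24] [24,25] [23,26] [25,27]
{[1,3],[3,4],[3,7]} hit by 3; {[7,10]} hit by 10; {[13,15]} hit by 15; {[16,17]} hit by 17; {[22,23],[22,24]} hit by 23; {[24,25],[23,26],[25,27]} hit by 25.
Points: 3, 10, 15, 17, 23, 25 (6 total).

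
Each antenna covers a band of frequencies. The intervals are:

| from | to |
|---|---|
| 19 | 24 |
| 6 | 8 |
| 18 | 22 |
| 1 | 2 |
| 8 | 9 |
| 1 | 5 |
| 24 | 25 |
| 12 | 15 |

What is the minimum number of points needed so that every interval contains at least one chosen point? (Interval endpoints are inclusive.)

5

Process intervals by earliest right end; each time one isn't hit yet, stab at its right endpoint.
Sorted: [1,2] [1,5] [6,8] [8,9] [12,15] [18,22] [19,24] [24,25]
{[1,2],[1,5]} hit by 2; {[6,8],[8,9]} hit by 8; {[12,15]} hit by 15; {[18,22],[19,24]} hit by 22; {[24,25]} hit by 25.
Points: 2, 8, 15, 22, 25 (5 total).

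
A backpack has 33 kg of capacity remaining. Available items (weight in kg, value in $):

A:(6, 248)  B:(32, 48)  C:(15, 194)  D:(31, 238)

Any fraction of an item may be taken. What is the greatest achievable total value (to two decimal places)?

534.13

Sort by value per unit weight and fill in that order.
Order: A (248/6=41.33) > C (194/15=12.93) > D (238/31=7.68) > B (48/32=1.50)
Fill: take A (6 @ 248) → take C (15 @ 194) → take 12/31 of D → 92.13; 33/33 used.
Total value = 534.13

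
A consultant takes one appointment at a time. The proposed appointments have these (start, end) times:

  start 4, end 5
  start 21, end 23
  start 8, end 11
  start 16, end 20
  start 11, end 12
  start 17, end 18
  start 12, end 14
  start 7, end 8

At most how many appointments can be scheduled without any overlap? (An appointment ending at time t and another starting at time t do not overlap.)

Order by finish time; keep every interval that doesn't clash with the previous kept one.
By end time: (4,5), (7,8), (8,11), (11,12), (12,14), (17,18), (16,20), (21,23).
Pick (4,5); next start ≥ 5 → (7,8); next start ≥ 8 → (8,11); next start ≥ 11 → (11,12); next start ≥ 12 → (12,14); next start ≥ 14 → (17,18); next start ≥ 18 → (21,23).
Selected 7 appointments.

7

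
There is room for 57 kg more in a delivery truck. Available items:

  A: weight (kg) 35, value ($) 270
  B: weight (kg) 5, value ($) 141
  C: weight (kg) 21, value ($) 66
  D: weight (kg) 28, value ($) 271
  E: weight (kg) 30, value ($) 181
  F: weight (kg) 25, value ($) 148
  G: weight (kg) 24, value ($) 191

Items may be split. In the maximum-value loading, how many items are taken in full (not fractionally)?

Ratios (sorted): B 28.20, D 9.68, G 7.96, A 7.71, E 6.03, F 5.92, C 3.14
take B (5 @ 141); take D (28 @ 271); take G (24 @ 191). Capacity used 57/57.
3 item(s) taken whole.

3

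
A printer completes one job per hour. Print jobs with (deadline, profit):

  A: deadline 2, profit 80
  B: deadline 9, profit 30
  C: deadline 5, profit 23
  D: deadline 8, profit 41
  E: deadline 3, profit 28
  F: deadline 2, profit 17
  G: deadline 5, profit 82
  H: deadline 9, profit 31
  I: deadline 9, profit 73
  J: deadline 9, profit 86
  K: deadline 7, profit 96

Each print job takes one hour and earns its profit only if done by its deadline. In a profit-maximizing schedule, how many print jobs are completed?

Take jobs in profit order; each goes to the latest open slot no later than its deadline.
Profit order: K=96 J=86 G=82 A=80 I=73 D=41 H=31 B=30 E=28 C=23 F=17
Assign: K→slot 7, J→slot 9, G→slot 5, A→slot 2, I→slot 8, D→slot 6, H→slot 4, B→slot 3, E→slot 1, C skipped, F skipped.
Slots: [1:E] [2:A] [3:B] [4:H] [5:G] [6:D] [7:K] [8:I] [9:J]
9 of 11 scheduled.

9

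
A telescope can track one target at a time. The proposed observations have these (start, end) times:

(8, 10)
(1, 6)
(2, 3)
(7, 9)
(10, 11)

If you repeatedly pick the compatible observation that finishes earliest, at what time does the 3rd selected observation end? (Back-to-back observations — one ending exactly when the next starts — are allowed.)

By end time: (2,3), (1,6), (7,9), (8,10), (10,11).
Pick (2,3); next start ≥ 3 → (7,9); next start ≥ 9 → (10,11).
Selected: (2,3) (7,9) (10,11)

11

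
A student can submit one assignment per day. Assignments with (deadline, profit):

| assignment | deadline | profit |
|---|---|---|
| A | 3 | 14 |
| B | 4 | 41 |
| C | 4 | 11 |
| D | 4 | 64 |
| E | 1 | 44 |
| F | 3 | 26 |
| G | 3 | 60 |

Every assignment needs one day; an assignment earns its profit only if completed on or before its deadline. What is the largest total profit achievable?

209

Sort by profit descending; place each in the latest free slot ≤ its deadline.
By profit: D(d4,64), G(d3,60), E(d1,44), B(d4,41), F(d3,26), A(d3,14), C(d4,11)
D→slot 4; G→slot 3; E→slot 1; B→slot 2; F skipped; A skipped; C skipped.
Profit = 44 + 41 + 60 + 64 = 209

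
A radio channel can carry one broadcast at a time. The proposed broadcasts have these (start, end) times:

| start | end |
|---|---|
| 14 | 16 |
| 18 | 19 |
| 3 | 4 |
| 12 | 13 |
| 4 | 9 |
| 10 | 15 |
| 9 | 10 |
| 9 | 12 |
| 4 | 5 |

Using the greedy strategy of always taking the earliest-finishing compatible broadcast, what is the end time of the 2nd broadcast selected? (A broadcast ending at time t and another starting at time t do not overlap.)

5

By end time: (3,4), (4,5), (4,9), (9,10), (9,12), (12,13), (10,15), (14,16), (18,19).
Pick (3,4); next start ≥ 4 → (4,5); next start ≥ 5 → (9,10); next start ≥ 10 → (12,13); next start ≥ 13 → (14,16); next start ≥ 16 → (18,19).
Selected: (3,4) (4,5) (9,10) (12,13) (14,16) (18,19)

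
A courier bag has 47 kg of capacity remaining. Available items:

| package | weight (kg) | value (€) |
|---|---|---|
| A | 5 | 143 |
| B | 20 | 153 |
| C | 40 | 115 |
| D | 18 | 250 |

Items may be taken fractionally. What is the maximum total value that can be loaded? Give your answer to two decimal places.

557.50

Greedy by value/weight ratio, highest first.
Ratios (sorted): A 28.60, D 13.89, B 7.65, C 2.88
take A (5 @ 143); take D (18 @ 250); take B (20 @ 153); take 4/40 of C → 11.50. Capacity used 47/47.
Total value = 557.50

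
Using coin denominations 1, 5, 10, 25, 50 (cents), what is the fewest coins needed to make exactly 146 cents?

6

146 = 2×50 + 1×25 + 2×10 + 1×1
Total coins = 2 + 1 + 2 + 1 = 6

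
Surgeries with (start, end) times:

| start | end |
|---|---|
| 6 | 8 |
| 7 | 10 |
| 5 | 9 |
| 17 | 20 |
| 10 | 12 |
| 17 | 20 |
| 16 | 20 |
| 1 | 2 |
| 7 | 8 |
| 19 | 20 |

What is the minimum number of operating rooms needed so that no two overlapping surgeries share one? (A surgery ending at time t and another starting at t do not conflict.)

The answer is the maximum number of intervals overlapping at any instant.
starts: [1, 5, 6, 7, 7, 10, 16, 17, 17, 19]
ends:   [2, 8, 8, 9, 10, 12, 20, 20, 20, 20]
s1→1 e2→0 s5→1 s6→2 s7→3 s7→4  — peak 4.

4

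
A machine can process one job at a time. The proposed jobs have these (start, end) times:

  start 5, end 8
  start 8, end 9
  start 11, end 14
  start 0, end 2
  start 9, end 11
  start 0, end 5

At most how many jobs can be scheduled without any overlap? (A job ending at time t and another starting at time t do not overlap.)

Greedy by earliest finish: after sorting by end time, pick each interval compatible with the last pick.
By end time: (0,2), (0,5), (5,8), (8,9), (9,11), (11,14).
Pick (0,2); next start ≥ 2 → (5,8); next start ≥ 8 → (8,9); next start ≥ 9 → (9,11); next start ≥ 11 → (11,14).
Selected 5 jobs.

5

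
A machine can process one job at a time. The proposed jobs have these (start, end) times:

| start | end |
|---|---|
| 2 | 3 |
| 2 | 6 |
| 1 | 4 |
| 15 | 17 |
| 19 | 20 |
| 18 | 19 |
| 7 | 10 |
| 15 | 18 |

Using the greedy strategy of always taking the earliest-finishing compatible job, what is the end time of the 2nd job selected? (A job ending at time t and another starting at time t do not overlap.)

By end time: (2,3), (1,4), (2,6), (7,10), (15,17), (15,18), (18,19), (19,20).
Pick (2,3); next start ≥ 3 → (7,10); next start ≥ 10 → (15,17); next start ≥ 17 → (18,19); next start ≥ 19 → (19,20).
Selected: (2,3) (7,10) (15,17) (18,19) (19,20)

10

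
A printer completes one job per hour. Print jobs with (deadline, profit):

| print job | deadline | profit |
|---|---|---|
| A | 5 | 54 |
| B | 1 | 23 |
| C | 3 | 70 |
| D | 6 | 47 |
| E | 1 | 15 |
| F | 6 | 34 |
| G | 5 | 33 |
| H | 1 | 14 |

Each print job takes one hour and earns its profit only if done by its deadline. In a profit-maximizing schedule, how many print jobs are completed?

6

Take jobs in profit order; each goes to the latest open slot no later than its deadline.
By profit: C(d3,70), A(d5,54), D(d6,47), F(d6,34), G(d5,33), B(d1,23), E(d1,15), H(d1,14)
C→slot 3; A→slot 5; D→slot 6; F→slot 4; G→slot 2; B→slot 1; E skipped; H skipped.
6 of 8 scheduled.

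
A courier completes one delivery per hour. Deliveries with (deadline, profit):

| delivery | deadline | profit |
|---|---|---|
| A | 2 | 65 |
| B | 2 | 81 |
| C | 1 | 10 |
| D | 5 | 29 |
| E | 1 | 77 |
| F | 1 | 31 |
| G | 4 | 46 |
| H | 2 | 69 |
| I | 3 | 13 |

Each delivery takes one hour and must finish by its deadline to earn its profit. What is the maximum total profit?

246

Profit order: B=81 E=77 H=69 A=65 G=46 F=31 D=29 I=13 C=10
Assign: B→slot 2, E→slot 1, H skipped, A skipped, G→slot 4, F skipped, D→slot 5, I→slot 3, C skipped.
Slots: [1:E] [2:B] [3:I] [4:G] [5:D]
Profit = 77 + 81 + 13 + 46 + 29 = 246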